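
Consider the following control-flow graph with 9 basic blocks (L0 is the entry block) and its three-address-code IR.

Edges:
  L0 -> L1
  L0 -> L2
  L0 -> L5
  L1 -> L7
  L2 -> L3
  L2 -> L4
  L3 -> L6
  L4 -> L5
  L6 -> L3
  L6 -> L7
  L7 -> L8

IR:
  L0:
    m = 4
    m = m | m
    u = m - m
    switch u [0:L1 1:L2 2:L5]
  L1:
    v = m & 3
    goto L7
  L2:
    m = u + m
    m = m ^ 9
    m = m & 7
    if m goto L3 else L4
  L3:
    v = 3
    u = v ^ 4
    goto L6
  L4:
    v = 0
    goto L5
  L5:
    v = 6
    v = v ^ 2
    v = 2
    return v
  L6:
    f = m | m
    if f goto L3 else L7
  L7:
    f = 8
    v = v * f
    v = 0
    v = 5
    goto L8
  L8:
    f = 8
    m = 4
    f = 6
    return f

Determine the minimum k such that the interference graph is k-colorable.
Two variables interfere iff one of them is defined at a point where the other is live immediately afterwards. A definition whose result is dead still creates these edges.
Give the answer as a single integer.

Answer: 3

Derivation:
Block summaries:
  L0 def {m,u} use ∅
  L1 def {v} use {m}
  L2 def {m} use {m,u}
  L3 def {u,v} use ∅
  L4 def {v} use ∅
  L5 def {v} use ∅
  L6 def {f} use {m}
  L7 def {f,v} use {v}
  L8 def {f,m} use ∅

Backward fixpoint:
  L0: in=∅ out={m,u}
  L1: in={m} out={v}
  L2: in={m,u} out={m}
  L3: in={m} out={m,v}
  L4: in=∅ out=∅
  L5: in=∅ out=∅
  L6: in={m,v} out={m,v}
  L7: in={v} out=∅
  L8: in=∅ out=∅

Interference:
  f: {m,v}
  m: {f,u,v}
  u: {m,v}
  v: {f,m,u}

Colouring:
  clique {f,m,v} ⇒ need ≥ 3
  3-colouring: r0={m}  r1={v}  r2={f,u}
  χ = 3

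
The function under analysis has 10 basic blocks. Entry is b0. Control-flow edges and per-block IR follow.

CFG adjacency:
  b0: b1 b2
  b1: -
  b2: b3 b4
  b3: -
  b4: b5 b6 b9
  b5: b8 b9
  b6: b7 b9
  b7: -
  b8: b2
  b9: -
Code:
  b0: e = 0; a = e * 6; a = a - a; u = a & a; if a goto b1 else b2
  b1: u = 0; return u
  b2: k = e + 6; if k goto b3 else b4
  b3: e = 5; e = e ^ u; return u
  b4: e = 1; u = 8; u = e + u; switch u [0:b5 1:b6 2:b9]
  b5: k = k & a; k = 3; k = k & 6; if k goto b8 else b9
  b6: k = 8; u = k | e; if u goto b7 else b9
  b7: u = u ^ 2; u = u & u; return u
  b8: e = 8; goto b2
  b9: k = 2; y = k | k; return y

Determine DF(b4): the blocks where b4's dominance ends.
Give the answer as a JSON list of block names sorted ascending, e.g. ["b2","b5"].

Answer: ["b2"]

Working:
idom tree: b1←b0 b2←b0 b3←b2 b4←b2 b5←b4 b6←b4 b7←b6 b8←b5 b9←b4
Dom∩ at merges:
  b2: preds {b0,b8}: {b0} ∩ {b0,b2,b4,b5,b8} = {b0}; idom=b0
  b9: preds {b4,b5,b6}: {b0,b2,b4} ∩ {b0,b2,b4,b5} ∩ {b0,b2,b4,b6} = {b0,b2,b4}; idom=b4

DF derivation:
  join b2 pred b0: · stop@b0
  join b2 pred b8: b8→b5→b4→b2 stop@b0
  join b9 pred b4: · stop@b4
  join b9 pred b5: b5 stop@b4
  join b9 pred b6: b6 stop@b4
  DF(b0)=∅
  DF(b1)=∅
  DF(b2)={b2}
  DF(b3)=∅
  DF(b4)={b2}
  DF(b5)={b2,b9}
  DF(b6)={b9}
  DF(b7)=∅
  DF(b8)={b2}
  DF(b9)=∅

DF(b4) = ["b2"]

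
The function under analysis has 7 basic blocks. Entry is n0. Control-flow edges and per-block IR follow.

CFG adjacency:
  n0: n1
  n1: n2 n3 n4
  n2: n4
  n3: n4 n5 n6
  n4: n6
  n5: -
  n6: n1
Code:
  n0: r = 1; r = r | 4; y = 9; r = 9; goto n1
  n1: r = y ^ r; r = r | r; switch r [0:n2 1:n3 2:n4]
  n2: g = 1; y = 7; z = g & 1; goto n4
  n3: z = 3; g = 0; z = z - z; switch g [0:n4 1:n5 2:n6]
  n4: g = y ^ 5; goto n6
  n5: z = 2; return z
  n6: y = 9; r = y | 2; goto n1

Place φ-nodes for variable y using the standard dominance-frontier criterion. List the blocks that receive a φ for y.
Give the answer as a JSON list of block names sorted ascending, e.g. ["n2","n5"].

Answer: ["n1", "n4", "n6"]

Derivation:
idom tree: n1←n0 n2←n1 n3←n1 n4←n1 n5←n3 n6←n1
Dom at joins:
  n1: preds {n0,n6}: {n0} ∩ {n0,n1,n6} = {n0}; idom=n0
  n4: preds {n1,n2,n3}: {n0,n1} ∩ {n0,n1,n2} ∩ {n0,n1,n3} = {n0,n1}; idom=n1
  n6: preds {n3,n4}: {n0,n1,n3} ∩ {n0,n1,n4} = {n0,n1}; idom=n1

DF derivation:
  join n1 pred n0: · stop@n0
  join n1 pred n6: n6→n1 stop@n0
  join n4 pred n1: · stop@n1
  join n4 pred n2: n2 stop@n1
  join n4 pred n3: n3 stop@n1
  join n6 pred n3: n3 stop@n1
  join n6 pred n4: n4 stop@n1
  n0 → ∅
  n1 → {n1}
  n2 → {n4}
  n3 → {n4,n6}
  n4 → {n6}
  n5 → ∅
  n6 → {n1}

φ for y: defs {n0,n2,n6}
  DF⁺ = {n1,n4,n6}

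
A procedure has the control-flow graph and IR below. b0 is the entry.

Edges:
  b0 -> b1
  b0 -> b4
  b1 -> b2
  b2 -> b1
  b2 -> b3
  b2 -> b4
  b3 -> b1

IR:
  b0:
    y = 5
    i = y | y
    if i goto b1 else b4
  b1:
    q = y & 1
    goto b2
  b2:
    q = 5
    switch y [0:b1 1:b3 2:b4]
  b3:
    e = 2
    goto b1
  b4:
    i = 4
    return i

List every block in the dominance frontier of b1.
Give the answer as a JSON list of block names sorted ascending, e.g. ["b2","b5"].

Answer: ["b1", "b4"]

Working:
idom tree: b1←b0 b2←b1 b3←b2 b4←b0
Dom at joins:
  b1: preds {b0,b2,b3}: {b0} ∩ {b0,b1,b2} ∩ {b0,b1,b2,b3} = {b0}; idom=b0
  b4: preds {b0,b2}: {b0} ∩ {b0,b1,b2} = {b0}; idom=b0

Frontier:
  b1←b0: walk · to b0
  b1←b2: walk b2→b1 to b0
  b1←b3: walk b3→b2→b1 to b0
  b4←b0: walk · to b0
  b4←b2: walk b2→b1 to b0
  b0: DF=∅
  b1: DF={b1,b4}
  b2: DF={b1,b4}
  b3: DF={b1}
  b4: DF=∅

DF(b1) = ["b1", "b4"]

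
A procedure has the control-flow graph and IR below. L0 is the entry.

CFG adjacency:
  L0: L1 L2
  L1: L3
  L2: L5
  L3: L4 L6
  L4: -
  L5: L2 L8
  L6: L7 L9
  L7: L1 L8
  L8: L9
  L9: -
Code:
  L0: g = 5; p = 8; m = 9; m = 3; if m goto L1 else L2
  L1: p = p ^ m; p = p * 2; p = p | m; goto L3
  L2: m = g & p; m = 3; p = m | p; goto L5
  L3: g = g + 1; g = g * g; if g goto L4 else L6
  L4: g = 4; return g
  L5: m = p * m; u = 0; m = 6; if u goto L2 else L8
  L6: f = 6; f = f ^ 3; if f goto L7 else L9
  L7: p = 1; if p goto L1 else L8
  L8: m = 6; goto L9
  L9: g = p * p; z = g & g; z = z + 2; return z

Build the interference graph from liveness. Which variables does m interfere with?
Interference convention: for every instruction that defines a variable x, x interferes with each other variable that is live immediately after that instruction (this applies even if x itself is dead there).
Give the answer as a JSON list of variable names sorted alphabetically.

Answer: ["f", "g", "p", "u"]

Analysis:
Block summaries:
  L0 def {g,m,p} use ∅
  L1 def {p} use {m,p}
  L2 def {m,p} use {g,p}
  L3 def {g} use {g}
  L4 def {g} use ∅
  L5 def {m,u} use {m,p}
  L6 def {f} use ∅
  L7 def {p} use ∅
  L8 def {m} use ∅
  L9 def {g,z} use {p}

Live sets:
  L0: in=∅ out={g,m,p}
  L1: in={g,m,p} out={g,m,p}
  L2: in={g,p} out={g,m,p}
  L3: in={g,m,p} out={g,m,p}
  L4: in=∅ out=∅
  L5: in={g,m,p} out={g,p}
  L6: in={g,m,p} out={g,m,p}
  L7: in={g,m} out={g,m,p}
  L8: in={p} out={p}
  L9: in={p} out=∅

Interfere edges:
  f↔{g,m,p}
  g↔{f,m,p,u}
  m↔{f,g,p,u}
  p↔{f,g,m,u}
  u↔{g,m,p}
  z↔∅

N(m) = ["f", "g", "p", "u"]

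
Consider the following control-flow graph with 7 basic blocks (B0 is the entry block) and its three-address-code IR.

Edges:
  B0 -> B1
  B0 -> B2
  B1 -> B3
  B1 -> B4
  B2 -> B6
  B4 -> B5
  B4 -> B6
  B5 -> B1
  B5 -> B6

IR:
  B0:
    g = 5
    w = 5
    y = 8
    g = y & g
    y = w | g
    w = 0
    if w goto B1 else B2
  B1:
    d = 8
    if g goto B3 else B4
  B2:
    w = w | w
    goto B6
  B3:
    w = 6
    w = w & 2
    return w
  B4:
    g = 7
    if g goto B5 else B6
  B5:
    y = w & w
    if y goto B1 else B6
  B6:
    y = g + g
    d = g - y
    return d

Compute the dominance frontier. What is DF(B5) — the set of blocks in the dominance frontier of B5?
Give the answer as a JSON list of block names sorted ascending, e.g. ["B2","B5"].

idom tree: B1←B0 B2←B0 B3←B1 B4←B1 B5←B4 B6←B0
Dom∩ at merges:
  B1: preds {B0,B5}: {B0} ∩ {B0,B1,B4,B5} = {B0}; idom=B0
  B6: preds {B2,B4,B5}: {B0,B2} ∩ {B0,B1,B4} ∩ {B0,B1,B4,B5} = {B0}; idom=B0

Frontier:
  B1←B0: walk · to B0
  B1←B5: walk B5→B4→B1 to B0
  B6←B2: walk B2 to B0
  B6←B4: walk B4→B1 to B0
  B6←B5: walk B5→B4→B1 to B0
  DF(B0)=∅
  DF(B1)={B1,B6}
  DF(B2)={B6}
  DF(B3)=∅
  DF(B4)={B1,B6}
  DF(B5)={B1,B6}
  DF(B6)=∅

DF(B5) = ["B1", "B6"]

Answer: ["B1", "B6"]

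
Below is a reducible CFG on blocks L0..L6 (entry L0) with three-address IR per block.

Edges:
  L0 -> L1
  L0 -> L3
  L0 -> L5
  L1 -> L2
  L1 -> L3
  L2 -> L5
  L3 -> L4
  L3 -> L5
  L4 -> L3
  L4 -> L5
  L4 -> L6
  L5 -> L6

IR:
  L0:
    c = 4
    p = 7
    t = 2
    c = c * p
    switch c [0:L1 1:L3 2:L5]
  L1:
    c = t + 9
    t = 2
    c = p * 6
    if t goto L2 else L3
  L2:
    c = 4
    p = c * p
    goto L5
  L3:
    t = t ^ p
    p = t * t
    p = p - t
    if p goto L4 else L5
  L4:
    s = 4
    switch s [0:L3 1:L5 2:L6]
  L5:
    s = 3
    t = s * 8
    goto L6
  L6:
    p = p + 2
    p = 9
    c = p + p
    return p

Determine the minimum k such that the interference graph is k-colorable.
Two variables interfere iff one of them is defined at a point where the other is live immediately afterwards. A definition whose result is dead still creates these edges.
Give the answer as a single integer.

Answer: 3

Analysis:
def/use:
  L0: {c,p,t} / ∅
  L1: {c,t} / {p,t}
  L2: {c,p} / {p}
  L3: {p,t} / {p,t}
  L4: {s} / ∅
  L5: {s,t} / ∅
  L6: {c,p} / {p}

Live sets:
  L0: in=∅ out={p,t}
  L1: in={p,t} out={p,t}
  L2: in={p} out={p}
  L3: in={p,t} out={p,t}
  L4: in={p,t} out={p,t}
  L5: in={p} out={p}
  L6: in={p} out=∅

Interference:
  c↔{p,t}
  p↔{c,s,t}
  s↔{p,t}
  t↔{c,p,s}

Chromatic number:
  lower bound: {c,p,t} mutually conflict ⇒ χ ≥ 3
  3-colouring: r0={p}  r1={t}  r2={c,s}
  χ = 3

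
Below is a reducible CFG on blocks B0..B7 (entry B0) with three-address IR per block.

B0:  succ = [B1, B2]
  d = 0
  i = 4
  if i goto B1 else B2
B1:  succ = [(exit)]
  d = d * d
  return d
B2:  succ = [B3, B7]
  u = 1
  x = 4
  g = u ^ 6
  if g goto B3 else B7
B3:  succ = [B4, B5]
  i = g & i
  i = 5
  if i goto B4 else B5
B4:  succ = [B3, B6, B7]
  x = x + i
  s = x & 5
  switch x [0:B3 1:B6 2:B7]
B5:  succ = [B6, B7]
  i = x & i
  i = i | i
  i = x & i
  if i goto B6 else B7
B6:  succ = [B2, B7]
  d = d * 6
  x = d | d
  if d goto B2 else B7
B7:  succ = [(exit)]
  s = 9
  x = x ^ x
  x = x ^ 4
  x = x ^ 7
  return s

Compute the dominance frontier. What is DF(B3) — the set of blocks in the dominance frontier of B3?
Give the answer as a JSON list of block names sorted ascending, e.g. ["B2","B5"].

idom tree: B1←B0 B2←B0 B3←B2 B4←B3 B5←B3 B6←B3 B7←B2
Join-block Dom:
  B2: preds {B0,B6}: {B0} ∩ {B0,B2,B3,B6} = {B0}; idom=B0
  B3: preds {B2,B4}: {B0,B2} ∩ {B0,B2,B3,B4} = {B0,B2}; idom=B2
  B6: preds {B4,B5}: {B0,B2,B3,B4} ∩ {B0,B2,B3,B5} = {B0,B2,B3}; idom=B3
  B7: preds {B2,B4,B5,B6}: {B0,B2} ∩ {B0,B2,B3,B4} ∩ {B0,B2,B3,B5} ∩ {B0,B2,B3,B6} = {B0,B2}; idom=B2

Frontier:
  join B2 pred B0: · stop@B0
  join B2 pred B6: B6→B3→B2 stop@B0
  join B3 pred B2: · stop@B2
  join B3 pred B4: B4→B3 stop@B2
  join B6 pred B4: B4 stop@B3
  join B6 pred B5: B5 stop@B3
  join B7 pred B2: · stop@B2
  join B7 pred B4: B4→B3 stop@B2
  join B7 pred B5: B5→B3 stop@B2
  join B7 pred B6: B6→B3 stop@B2
  B0: DF=∅
  B1: DF=∅
  B2: DF={B2}
  B3: DF={B2,B3,B7}
  B4: DF={B3,B6,B7}
  B5: DF={B6,B7}
  B6: DF={B2,B7}
  B7: DF=∅

DF(B3) = ["B2", "B3", "B7"]

Answer: ["B2", "B3", "B7"]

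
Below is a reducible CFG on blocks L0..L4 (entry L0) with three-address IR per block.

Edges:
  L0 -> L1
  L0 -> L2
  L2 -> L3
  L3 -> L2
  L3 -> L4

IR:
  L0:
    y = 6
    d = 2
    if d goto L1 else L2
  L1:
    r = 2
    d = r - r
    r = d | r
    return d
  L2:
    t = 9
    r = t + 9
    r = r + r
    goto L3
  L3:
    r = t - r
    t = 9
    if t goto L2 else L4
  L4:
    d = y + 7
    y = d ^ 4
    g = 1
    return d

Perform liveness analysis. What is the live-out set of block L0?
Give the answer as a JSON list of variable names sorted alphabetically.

def/use:
  L0: {d,y} / ∅
  L1: {d,r} / ∅
  L2: {r,t} / ∅
  L3: {r,t} / {r,t}
  L4: {d,g,y} / {y}

Backward fixpoint:
  L0 li=∅ lo={y}
  L1 li=∅ lo=∅
  L2 li={y} lo={r,t,y}
  L3 li={r,t,y} lo={y}
  L4 li={y} lo=∅

live-out(L0) = ["y"]

Answer: ["y"]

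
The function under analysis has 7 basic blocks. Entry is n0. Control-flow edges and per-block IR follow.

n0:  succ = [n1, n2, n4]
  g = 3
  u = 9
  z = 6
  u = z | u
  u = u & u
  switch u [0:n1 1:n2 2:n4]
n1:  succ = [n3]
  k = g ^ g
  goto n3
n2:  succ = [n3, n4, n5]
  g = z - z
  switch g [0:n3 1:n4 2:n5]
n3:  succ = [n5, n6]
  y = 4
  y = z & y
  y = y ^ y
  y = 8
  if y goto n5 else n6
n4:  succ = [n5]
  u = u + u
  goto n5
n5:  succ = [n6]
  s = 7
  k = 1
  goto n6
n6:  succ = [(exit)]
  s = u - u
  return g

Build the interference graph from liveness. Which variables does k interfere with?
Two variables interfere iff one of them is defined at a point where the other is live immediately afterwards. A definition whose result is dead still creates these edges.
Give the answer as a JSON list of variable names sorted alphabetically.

Per-block:
  n0 def {g,u,z} use ∅
  n1 def {k} use {g}
  n2 def {g} use {z}
  n3 def {y} use {z}
  n4 def {u} use {u}
  n5 def {k,s} use ∅
  n6 def {s} use {g,u}

Liveness:
  live n0: ∅→{g,u,z}
  live n1: {g,u,z}→{g,u,z}
  live n2: {u,z}→{g,u,z}
  live n3: {g,u,z}→{g,u}
  live n4: {g,u}→{g,u}
  live n5: {g,u}→{g,u}
  live n6: {g,u}→∅

Interfere edges:
  g↔{k,s,u,y,z}
  k↔{g,u,z}
  s↔{g,u}
  u↔{g,k,s,y,z}
  y↔{g,u,z}
  z↔{g,k,u,y}

N(k) = ["g", "u", "z"]

Answer: ["g", "u", "z"]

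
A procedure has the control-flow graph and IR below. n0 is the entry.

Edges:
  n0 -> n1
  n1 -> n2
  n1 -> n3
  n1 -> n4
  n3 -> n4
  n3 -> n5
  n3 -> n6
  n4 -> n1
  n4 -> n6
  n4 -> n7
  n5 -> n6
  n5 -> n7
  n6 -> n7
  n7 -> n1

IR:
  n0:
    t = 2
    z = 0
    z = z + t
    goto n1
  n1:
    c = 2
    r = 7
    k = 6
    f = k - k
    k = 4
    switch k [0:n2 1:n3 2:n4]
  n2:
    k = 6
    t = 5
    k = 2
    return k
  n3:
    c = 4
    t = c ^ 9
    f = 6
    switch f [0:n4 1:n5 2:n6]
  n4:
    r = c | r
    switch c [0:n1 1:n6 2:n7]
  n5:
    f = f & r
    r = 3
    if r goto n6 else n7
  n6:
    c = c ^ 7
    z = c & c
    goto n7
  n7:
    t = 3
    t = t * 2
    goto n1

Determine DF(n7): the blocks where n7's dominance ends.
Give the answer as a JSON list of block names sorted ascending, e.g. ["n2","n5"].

idom tree: n1←n0 n2←n1 n3←n1 n4←n1 n5←n3 n6←n1 n7←n1
Dom at joins:
  n1: preds {n0,n4,n7}: {n0} ∩ {n0,n1,n4} ∩ {n0,n1,n7} = {n0}; idom=n0
  n4: preds {n1,n3}: {n0,n1} ∩ {n0,n1,n3} = {n0,n1}; idom=n1
  n6: preds {n3,n4,n5}: {n0,n1,n3} ∩ {n0,n1,n4} ∩ {n0,n1,n3,n5} = {n0,n1}; idom=n1
  n7: preds {n4,n5,n6}: {n0,n1,n4} ∩ {n0,n1,n3,n5} ∩ {n0,n1,n6} = {n0,n1}; idom=n1

Frontier:
  n1←n0: walk · to n0
  n1←n4: walk n4→n1 to n0
  n1←n7: walk n7→n1 to n0
  n4←n1: walk · to n1
  n4←n3: walk n3 to n1
  n6←n3: walk n3 to n1
  n6←n4: walk n4 to n1
  n6←n5: walk n5→n3 to n1
  n7←n4: walk n4 to n1
  n7←n5: walk n5→n3 to n1
  n7←n6: walk n6 to n1
  n0: DF=∅
  n1: DF={n1}
  n2: DF=∅
  n3: DF={n4,n6,n7}
  n4: DF={n1,n6,n7}
  n5: DF={n6,n7}
  n6: DF={n7}
  n7: DF={n1}

DF(n7) = ["n1"]

Answer: ["n1"]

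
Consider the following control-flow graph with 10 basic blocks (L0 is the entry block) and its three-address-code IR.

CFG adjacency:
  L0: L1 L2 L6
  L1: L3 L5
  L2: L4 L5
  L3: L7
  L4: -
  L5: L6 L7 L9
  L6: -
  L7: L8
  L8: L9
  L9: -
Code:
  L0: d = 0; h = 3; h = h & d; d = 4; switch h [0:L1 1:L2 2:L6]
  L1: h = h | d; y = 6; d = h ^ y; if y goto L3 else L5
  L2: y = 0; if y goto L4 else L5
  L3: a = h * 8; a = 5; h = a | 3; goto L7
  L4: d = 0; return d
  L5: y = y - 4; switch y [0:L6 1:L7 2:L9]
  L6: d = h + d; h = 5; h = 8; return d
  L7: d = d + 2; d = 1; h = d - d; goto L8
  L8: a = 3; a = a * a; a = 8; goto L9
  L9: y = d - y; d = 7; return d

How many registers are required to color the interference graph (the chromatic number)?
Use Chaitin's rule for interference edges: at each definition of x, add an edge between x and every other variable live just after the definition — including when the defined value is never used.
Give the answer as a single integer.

def/use:
  L0: {d,h} / ∅
  L1: {d,h,y} / {d,h}
  L2: {y} / ∅
  L3: {a,h} / {h}
  L4: {d} / ∅
  L5: {y} / {y}
  L6: {d,h} / {d,h}
  L7: {d,h} / {d}
  L8: {a} / ∅
  L9: {d,y} / {d,y}

Backward fixpoint:
  L0: in=∅ out={d,h}
  L1: in={d,h} out={d,h,y}
  L2: in={d,h} out={d,h,y}
  L3: in={d,h,y} out={d,y}
  L4: in=∅ out=∅
  L5: in={d,h,y} out={d,h,y}
  L6: in={d,h} out=∅
  L7: in={d,y} out={d,y}
  L8: in={d,y} out={d,y}
  L9: in={d,y} out=∅

Conflict graph:
  a: {d,y}
  d: {a,h,y}
  h: {d,y}
  y: {a,d,h}

Registers:
  clique {a,d,y} ⇒ need ≥ 3
  assign a→r2 d→r0 h→r2 y→r1 — no edge inside a register ⇒ χ ≤ 3
  χ = 3

Answer: 3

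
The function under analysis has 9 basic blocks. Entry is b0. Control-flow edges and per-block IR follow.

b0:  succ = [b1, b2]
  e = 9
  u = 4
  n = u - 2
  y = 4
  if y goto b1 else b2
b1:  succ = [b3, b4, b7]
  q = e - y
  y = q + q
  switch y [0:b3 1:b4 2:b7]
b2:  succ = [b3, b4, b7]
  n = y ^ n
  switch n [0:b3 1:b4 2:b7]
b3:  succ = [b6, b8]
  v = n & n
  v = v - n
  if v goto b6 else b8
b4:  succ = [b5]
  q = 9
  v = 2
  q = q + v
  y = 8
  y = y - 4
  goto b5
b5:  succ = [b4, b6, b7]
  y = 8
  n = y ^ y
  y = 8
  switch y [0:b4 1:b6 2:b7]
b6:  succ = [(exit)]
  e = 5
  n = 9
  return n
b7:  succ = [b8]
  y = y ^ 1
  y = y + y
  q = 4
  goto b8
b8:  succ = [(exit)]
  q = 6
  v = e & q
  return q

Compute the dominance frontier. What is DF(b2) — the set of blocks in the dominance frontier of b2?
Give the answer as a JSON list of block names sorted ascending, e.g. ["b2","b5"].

Answer: ["b3", "b4", "b7"]

Derivation:
idom tree: b1←b0 b2←b0 b3←b0 b4←b0 b5←b4 b6←b0 b7←b0 b8←b0
Dom∩ at merges:
  b3: preds {b1,b2}: {b0,b1} ∩ {b0,b2} = {b0}; idom=b0
  b4: preds {b1,b2,b5}: {b0,b1} ∩ {b0,b2} ∩ {b0,b4,b5} = {b0}; idom=b0
  b6: preds {b3,b5}: {b0,b3} ∩ {b0,b4,b5} = {b0}; idom=b0
  b7: preds {b1,b2,b5}: {b0,b1} ∩ {b0,b2} ∩ {b0,b4,b5} = {b0}; idom=b0
  b8: preds {b3,b7}: {b0,b3} ∩ {b0,b7} = {b0}; idom=b0

Frontier:
  b3←b1: walk b1 to b0
  b3←b2: walk b2 to b0
  b4←b1: walk b1 to b0
  b4←b2: walk b2 to b0
  b4←b5: walk b5→b4 to b0
  b6←b3: walk b3 to b0
  b6←b5: walk b5→b4 to b0
  b7←b1: walk b1 to b0
  b7←b2: walk b2 to b0
  b7←b5: walk b5→b4 to b0
  b8←b3: walk b3 to b0
  b8←b7: walk b7 to b0
  b0 → ∅
  b1 → {b3,b4,b7}
  b2 → {b3,b4,b7}
  b3 → {b6,b8}
  b4 → {b4,b6,b7}
  b5 → {b4,b6,b7}
  b6 → ∅
  b7 → {b8}
  b8 → ∅

DF(b2) = ["b3", "b4", "b7"]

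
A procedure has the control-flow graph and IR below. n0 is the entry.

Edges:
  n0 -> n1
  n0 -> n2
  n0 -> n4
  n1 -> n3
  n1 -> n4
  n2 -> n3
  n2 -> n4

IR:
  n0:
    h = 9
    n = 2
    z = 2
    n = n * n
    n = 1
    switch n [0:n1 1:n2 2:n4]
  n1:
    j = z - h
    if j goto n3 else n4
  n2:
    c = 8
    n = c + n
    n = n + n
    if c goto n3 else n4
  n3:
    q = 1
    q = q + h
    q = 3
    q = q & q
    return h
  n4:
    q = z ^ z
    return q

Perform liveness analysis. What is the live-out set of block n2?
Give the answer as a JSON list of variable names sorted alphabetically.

Answer: ["h", "z"]

Derivation:
Per-block:
  n0 def {h,n,z} use ∅
  n1 def {j} use {h,z}
  n2 def {c,n} use {n}
  n3 def {q} use {h}
  n4 def {q} use {z}

Liveness:
  n0 li=∅ lo={h,n,z}
  n1 li={h,z} lo={h,z}
  n2 li={h,n,z} lo={h,z}
  n3 li={h} lo=∅
  n4 li={z} lo=∅

live-out(n2) = ["h", "z"]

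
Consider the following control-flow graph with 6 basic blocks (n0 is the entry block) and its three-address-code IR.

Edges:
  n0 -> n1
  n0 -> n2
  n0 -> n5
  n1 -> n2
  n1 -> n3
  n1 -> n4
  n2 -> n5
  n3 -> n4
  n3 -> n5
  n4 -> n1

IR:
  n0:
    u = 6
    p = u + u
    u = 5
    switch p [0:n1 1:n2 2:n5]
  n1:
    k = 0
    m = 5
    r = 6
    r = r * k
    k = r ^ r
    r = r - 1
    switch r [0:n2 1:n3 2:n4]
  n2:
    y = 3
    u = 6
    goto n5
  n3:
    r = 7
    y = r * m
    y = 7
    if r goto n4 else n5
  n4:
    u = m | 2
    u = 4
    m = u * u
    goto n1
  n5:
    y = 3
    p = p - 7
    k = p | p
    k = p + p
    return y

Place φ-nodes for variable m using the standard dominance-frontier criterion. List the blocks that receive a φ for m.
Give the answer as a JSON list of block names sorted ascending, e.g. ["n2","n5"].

Answer: ["n1", "n2", "n5"]

Analysis:
idom tree: n1←n0 n2←n0 n3←n1 n4←n1 n5←n0
Join-block Dom:
  n1: preds {n0,n4}: {n0} ∩ {n0,n1,n4} = {n0}; idom=n0
  n2: preds {n0,n1}: {n0} ∩ {n0,n1} = {n0}; idom=n0
  n4: preds {n1,n3}: {n0,n1} ∩ {n0,n1,n3} = {n0,n1}; idom=n1
  n5: preds {n0,n2,n3}: {n0} ∩ {n0,n2} ∩ {n0,n1,n3} = {n0}; idom=n0

DF derivation:
  join n1 pred n0: · stop@n0
  join n1 pred n4: n4→n1 stop@n0
  join n2 pred n0: · stop@n0
  join n2 pred n1: n1 stop@n0
  join n4 pred n1: · stop@n1
  join n4 pred n3: n3 stop@n1
  join n5 pred n0: · stop@n0
  join n5 pred n2: n2 stop@n0
  join n5 pred n3: n3→n1 stop@n0
  DF(n0)=∅
  DF(n1)={n1,n2,n5}
  DF(n2)={n5}
  DF(n3)={n4,n5}
  DF(n4)={n1}
  DF(n5)=∅

φ for m: defs {n1,n4}
  DF⁺ = {n1,n2,n5}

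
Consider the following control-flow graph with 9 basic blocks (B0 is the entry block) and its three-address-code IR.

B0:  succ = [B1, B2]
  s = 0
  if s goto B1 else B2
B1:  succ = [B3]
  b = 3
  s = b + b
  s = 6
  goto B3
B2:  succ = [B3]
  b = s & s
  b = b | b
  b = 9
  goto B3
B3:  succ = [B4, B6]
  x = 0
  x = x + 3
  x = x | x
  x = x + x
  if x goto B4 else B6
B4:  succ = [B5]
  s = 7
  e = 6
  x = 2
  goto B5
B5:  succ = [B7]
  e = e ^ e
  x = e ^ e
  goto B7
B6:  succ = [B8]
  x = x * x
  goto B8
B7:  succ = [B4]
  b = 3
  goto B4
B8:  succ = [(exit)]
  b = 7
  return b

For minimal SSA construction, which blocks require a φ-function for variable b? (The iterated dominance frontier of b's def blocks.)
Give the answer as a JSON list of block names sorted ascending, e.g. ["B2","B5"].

Answer: ["B3", "B4"]

Analysis:
idom tree: B1←B0 B2←B0 B3←B0 B4←B3 B5←B4 B6←B3 B7←B5 B8←B6
Dom at joins:
  B3: preds {B1,B2}: {B0,B1} ∩ {B0,B2} = {B0}; idom=B0
  B4: preds {B3,B7}: {B0,B3} ∩ {B0,B3,B4,B5,B7} = {B0,B3}; idom=B3

DF derivation:
  B3←B1: walk B1 to B0
  B3←B2: walk B2 to B0
  B4←B3: walk · to B3
  B4←B7: walk B7→B5→B4 to B3
  B0: DF=∅
  B1: DF={B3}
  B2: DF={B3}
  B3: DF=∅
  B4: DF={B4}
  B5: DF={B4}
  B6: DF=∅
  B7: DF={B4}
  B8: DF=∅

φ for b: defs {B1,B2,B7,B8}
  DF⁺ = {B3,B4}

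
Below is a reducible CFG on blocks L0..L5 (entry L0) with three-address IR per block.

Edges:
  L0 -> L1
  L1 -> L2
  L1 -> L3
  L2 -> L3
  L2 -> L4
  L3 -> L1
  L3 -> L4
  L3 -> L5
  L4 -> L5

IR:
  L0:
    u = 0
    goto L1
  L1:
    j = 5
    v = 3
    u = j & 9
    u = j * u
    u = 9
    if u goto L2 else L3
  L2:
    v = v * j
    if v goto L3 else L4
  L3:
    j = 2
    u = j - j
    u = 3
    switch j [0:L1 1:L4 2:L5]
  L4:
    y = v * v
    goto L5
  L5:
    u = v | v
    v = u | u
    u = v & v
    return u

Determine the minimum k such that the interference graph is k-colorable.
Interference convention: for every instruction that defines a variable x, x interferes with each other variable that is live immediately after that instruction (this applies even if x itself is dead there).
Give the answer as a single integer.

Per-block:
  L0: {u} / ∅
  L1: {j,u,v} / ∅
  L2: {v} / {j,v}
  L3: {j,u} / ∅
  L4: {y} / {v}
  L5: {u,v} / {v}

Live sets:
  L0 li=∅ lo=∅
  L1 li=∅ lo={j,v}
  L2 li={j,v} lo={v}
  L3 li={v} lo={v}
  L4 li={v} lo={v}
  L5 li={v} lo=∅

Interfere edges:
  j: {u,v}
  u: {j,v}
  v: {j,u,y}
  y: {v}

Registers:
  clique {j,u,v} ⇒ need ≥ 3
  3-colouring: r0={v}  r1={j,y}  r2={u}
  χ = 3

Answer: 3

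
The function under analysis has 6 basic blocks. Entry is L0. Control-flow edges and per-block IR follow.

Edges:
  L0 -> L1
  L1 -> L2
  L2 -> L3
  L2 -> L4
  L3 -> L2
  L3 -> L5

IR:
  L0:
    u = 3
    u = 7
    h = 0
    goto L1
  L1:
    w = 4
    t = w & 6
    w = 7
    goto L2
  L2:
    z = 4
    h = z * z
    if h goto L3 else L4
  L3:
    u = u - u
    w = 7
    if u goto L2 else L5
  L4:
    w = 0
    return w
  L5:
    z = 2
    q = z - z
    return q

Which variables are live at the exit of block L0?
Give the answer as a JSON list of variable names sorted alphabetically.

Answer: ["u"]

Derivation:
Block summaries:
  L0 def {h,u} use ∅
  L1 def {t,w} use ∅
  L2 def {h,z} use ∅
  L3 def {u,w} use {u}
  L4 def {w} use ∅
  L5 def {q,z} use ∅

Backward fixpoint:
  L0: in=∅ out={u}
  L1: in={u} out={u}
  L2: in={u} out={u}
  L3: in={u} out={u}
  L4: in=∅ out=∅
  L5: in=∅ out=∅

live-out(L0) = ["u"]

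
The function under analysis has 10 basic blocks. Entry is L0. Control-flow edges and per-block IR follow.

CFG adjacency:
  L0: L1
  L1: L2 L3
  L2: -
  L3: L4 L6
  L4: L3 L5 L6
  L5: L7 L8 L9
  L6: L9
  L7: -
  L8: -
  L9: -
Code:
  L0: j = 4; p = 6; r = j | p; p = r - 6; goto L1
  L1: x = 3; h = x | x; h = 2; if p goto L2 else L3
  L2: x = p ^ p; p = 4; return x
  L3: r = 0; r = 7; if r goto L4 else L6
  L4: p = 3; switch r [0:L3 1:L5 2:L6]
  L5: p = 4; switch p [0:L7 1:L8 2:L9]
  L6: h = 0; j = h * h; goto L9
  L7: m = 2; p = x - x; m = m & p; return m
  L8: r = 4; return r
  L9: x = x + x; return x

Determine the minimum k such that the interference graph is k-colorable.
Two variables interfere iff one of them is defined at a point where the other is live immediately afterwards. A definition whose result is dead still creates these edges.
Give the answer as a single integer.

Answer: 3

Analysis:
def/use:
  L0: {j,p,r} / ∅
  L1: {h,x} / {p}
  L2: {p,x} / {p}
  L3: {r} / ∅
  L4: {p} / {r}
  L5: {p} / ∅
  L6: {h,j} / ∅
  L7: {m,p} / {x}
  L8: {r} / ∅
  L9: {x} / {x}

Live sets:
  live L0: ∅→{p}
  live L1: {p}→{p,x}
  live L2: {p}→∅
  live L3: {x}→{r,x}
  live L4: {r,x}→{x}
  live L5: {x}→{x}
  live L6: {x}→{x}
  live L7: {x}→∅
  live L8: ∅→∅
  live L9: {x}→∅

Conflict graph:
  h — {p,x}
  j — {p,x}
  m — {p,x}
  p — {h,j,m,r,x}
  r — {p,x}
  x — {h,j,m,p,r}

Colouring:
  {h,p,x} pairwise interfere (3-clique) ⇒ χ ≥ 3
  assign h→r2 j→r2 m→r2 p→r0 r→r2 x→r1 — no edge inside a register ⇒ χ ≤ 3
  χ = 3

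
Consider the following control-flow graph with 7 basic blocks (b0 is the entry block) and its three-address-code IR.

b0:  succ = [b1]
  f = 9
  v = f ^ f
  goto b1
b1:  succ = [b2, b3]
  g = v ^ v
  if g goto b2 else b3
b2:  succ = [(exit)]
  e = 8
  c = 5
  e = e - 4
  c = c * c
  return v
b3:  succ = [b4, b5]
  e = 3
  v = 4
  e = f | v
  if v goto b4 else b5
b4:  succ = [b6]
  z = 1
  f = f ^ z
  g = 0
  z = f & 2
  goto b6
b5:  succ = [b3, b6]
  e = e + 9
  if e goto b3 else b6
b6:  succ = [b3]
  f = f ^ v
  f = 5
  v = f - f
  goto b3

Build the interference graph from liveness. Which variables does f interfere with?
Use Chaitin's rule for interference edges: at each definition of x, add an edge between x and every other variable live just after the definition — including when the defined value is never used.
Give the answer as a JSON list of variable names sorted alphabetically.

Answer: ["e", "g", "v", "z"]

Derivation:
def/use:
  b0: def={f,v} ue=∅
  b1: def={g} ue={v}
  b2: def={c,e} ue={v}
  b3: def={e,v} ue={f}
  b4: def={f,g,z} ue={f}
  b5: def={e} ue={e}
  b6: def={f,v} ue={f,v}

Live sets:
  b0: in=∅ out={f,v}
  b1: in={f,v} out={f,v}
  b2: in={v} out=∅
  b3: in={f} out={e,f,v}
  b4: in={f,v} out={f,v}
  b5: in={e,f,v} out={f,v}
  b6: in={f,v} out={f}

Interfere edges:
  c: {e,v}
  e: {c,f,v}
  f: {e,g,v,z}
  g: {f,v}
  v: {c,e,f,g,z}
  z: {f,v}

N(f) = ["e", "g", "v", "z"]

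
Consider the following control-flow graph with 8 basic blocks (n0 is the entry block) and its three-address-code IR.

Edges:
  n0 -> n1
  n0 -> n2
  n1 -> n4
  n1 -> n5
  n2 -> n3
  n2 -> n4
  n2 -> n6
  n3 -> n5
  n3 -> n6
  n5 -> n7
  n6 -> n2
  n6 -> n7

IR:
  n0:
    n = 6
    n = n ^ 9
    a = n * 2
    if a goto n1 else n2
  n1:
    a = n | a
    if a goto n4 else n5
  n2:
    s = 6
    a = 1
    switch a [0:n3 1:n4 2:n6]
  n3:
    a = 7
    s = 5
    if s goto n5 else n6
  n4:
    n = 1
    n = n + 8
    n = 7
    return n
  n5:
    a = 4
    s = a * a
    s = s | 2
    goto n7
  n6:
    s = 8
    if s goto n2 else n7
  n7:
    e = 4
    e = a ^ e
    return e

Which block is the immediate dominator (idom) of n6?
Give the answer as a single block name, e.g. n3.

idom tree: n1←n0 n2←n0 n3←n2 n4←n0 n5←n0 n6←n2 n7←n0
Dom at joins:
  n2: preds {n0,n6}: {n0} ∩ {n0,n2,n6} = {n0}; idom=n0
  n4: preds {n1,n2}: {n0,n1} ∩ {n0,n2} = {n0}; idom=n0
  n5: preds {n1,n3}: {n0,n1} ∩ {n0,n2,n3} = {n0}; idom=n0
  n6: preds {n2,n3}: {n0,n2} ∩ {n0,n2,n3} = {n0,n2}; idom=n2
  n7: preds {n5,n6}: {n0,n5} ∩ {n0,n2,n6} = {n0}; idom=n0

idom(n6) = n2

Answer: n2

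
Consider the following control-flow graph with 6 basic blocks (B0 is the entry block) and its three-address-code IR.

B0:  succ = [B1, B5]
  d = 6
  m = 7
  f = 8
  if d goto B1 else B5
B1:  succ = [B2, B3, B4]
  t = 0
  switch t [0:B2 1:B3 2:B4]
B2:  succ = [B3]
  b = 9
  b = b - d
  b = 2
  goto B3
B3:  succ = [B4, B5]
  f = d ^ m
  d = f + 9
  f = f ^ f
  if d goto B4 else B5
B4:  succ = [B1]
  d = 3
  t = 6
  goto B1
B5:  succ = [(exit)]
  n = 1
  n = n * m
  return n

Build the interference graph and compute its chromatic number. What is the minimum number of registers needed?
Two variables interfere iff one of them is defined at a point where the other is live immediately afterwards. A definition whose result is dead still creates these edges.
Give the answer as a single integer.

Answer: 3

Analysis:
Per-block:
  B0: def={d,f,m} ue=∅
  B1: def={t} ue=∅
  B2: def={b} ue={d}
  B3: def={d,f} ue={d,m}
  B4: def={d,t} ue=∅
  B5: def={n} ue={m}

Backward fixpoint:
  B0: in=∅ out={d,m}
  B1: in={d,m} out={d,m}
  B2: in={d,m} out={d,m}
  B3: in={d,m} out={m}
  B4: in={m} out={d,m}
  B5: in={m} out=∅

Conflict graph:
  b↔{d,m}
  d↔{b,f,m,t}
  f↔{d,m}
  m↔{b,d,f,n,t}
  n↔{m}
  t↔{d,m}

Registers:
  clique {b,d,m} ⇒ need ≥ 3
  assign b→c2 d→c1 f→c2 m→c0 n→c1 t→c2 — no edge inside a register ⇒ χ ≤ 3
  χ = 3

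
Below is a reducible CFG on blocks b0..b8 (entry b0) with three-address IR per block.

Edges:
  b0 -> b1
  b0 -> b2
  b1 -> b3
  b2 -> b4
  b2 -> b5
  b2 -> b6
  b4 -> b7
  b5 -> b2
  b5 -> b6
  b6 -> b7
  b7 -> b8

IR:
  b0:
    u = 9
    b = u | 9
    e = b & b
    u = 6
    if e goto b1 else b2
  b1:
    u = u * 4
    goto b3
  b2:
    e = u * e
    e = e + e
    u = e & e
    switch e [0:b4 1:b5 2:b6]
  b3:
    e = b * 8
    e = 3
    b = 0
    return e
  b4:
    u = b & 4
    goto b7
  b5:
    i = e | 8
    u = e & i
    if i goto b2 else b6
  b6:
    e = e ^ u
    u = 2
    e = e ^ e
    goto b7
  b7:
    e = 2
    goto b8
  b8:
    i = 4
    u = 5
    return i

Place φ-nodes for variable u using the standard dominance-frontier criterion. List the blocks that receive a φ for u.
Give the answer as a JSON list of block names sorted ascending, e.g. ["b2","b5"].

Answer: ["b2", "b6", "b7"]

Working:
idom tree: b1←b0 b2←b0 b3←b1 b4←b2 b5←b2 b6←b2 b7←b2 b8←b7
Dom at joins:
  b2: preds {b0,b5}: {b0} ∩ {b0,b2,b5} = {b0}; idom=b0
  b6: preds {b2,b5}: {b0,b2} ∩ {b0,b2,b5} = {b0,b2}; idom=b2
  b7: preds {b4,b6}: {b0,b2,b4} ∩ {b0,b2,b6} = {b0,b2}; idom=b2

Frontier:
  b2←b0: walk · to b0
  b2←b5: walk b5→b2 to b0
  b6←b2: walk · to b2
  b6←b5: walk b5 to b2
  b7←b4: walk b4 to b2
  b7←b6: walk b6 to b2
  DF(b0)=∅
  DF(b1)=∅
  DF(b2)={b2}
  DF(b3)=∅
  DF(b4)={b7}
  DF(b5)={b2,b6}
  DF(b6)={b7}
  DF(b7)=∅
  DF(b8)=∅

φ for u: defs {b0,b1,b2,b4,b5,b6,b8}
  DF⁺ = {b2,b6,b7}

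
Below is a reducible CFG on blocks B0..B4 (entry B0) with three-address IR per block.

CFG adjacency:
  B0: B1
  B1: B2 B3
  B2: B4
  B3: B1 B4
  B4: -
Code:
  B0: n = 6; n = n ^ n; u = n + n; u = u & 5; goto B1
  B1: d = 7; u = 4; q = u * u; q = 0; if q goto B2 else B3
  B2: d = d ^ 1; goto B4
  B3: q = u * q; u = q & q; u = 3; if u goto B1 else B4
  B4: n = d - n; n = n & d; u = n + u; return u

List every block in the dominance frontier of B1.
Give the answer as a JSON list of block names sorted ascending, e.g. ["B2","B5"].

Answer: ["B1"]

Analysis:
idom tree: B1←B0 B2←B1 B3←B1 B4←B1
Join-block Dom:
  B1: preds {B0,B3}: {B0} ∩ {B0,B1,B3} = {B0}; idom=B0
  B4: preds {B2,B3}: {B0,B1,B2} ∩ {B0,B1,B3} = {B0,B1}; idom=B1

DF walk-up:
  join B1 pred B0: · stop@B0
  join B1 pred B3: B3→B1 stop@B0
  join B4 pred B2: B2 stop@B1
  join B4 pred B3: B3 stop@B1
  DF(B0)=∅
  DF(B1)={B1}
  DF(B2)={B4}
  DF(B3)={B1,B4}
  DF(B4)=∅

DF(B1) = ["B1"]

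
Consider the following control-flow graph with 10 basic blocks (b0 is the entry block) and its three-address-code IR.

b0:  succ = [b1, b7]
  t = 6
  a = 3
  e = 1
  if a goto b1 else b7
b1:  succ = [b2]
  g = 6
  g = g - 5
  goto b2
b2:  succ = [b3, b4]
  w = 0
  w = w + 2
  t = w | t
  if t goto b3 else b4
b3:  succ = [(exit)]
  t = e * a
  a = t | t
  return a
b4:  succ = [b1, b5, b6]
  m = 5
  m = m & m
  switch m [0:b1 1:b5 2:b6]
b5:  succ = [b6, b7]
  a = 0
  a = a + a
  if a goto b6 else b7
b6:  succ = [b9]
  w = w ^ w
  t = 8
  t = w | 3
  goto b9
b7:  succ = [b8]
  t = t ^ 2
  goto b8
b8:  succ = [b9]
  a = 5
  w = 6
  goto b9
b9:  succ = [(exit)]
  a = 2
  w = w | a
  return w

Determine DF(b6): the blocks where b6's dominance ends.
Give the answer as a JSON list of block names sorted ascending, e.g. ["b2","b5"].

Answer: ["b9"]

Analysis:
idom tree: b1←b0 b2←b1 b3←b2 b4←b2 b5←b4 b6←b4 b7←b0 b8←b7 b9←b0
Dom at joins:
  b1: preds {b0,b4}: {b0} ∩ {b0,b1,b2,b4} = {b0}; idom=b0
  b6: preds {b4,b5}: {b0,b1,b2,b4} ∩ {b0,b1,b2,b4,b5} = {b0,b1,b2,b4}; idom=b4
  b7: preds {b0,b5}: {b0} ∩ {b0,b1,b2,b4,b5} = {b0}; idom=b0
  b9: preds {b6,b8}: {b0,b1,b2,b4,b6} ∩ {b0,b7,b8} = {b0}; idom=b0

DF walk-up:
  b1←b0: walk · to b0
  b1←b4: walk b4→b2→b1 to b0
  b6←b4: walk · to b4
  b6←b5: walk b5 to b4
  b7←b0: walk · to b0
  b7←b5: walk b5→b4→b2→b1 to b0
  b9←b6: walk b6→b4→b2→b1 to b0
  b9←b8: walk b8→b7 to b0
  b0: DF=∅
  b1: DF={b1,b7,b9}
  b2: DF={b1,b7,b9}
  b3: DF=∅
  b4: DF={b1,b7,b9}
  b5: DF={b6,b7}
  b6: DF={b9}
  b7: DF={b9}
  b8: DF={b9}
  b9: DF=∅

DF(b6) = ["b9"]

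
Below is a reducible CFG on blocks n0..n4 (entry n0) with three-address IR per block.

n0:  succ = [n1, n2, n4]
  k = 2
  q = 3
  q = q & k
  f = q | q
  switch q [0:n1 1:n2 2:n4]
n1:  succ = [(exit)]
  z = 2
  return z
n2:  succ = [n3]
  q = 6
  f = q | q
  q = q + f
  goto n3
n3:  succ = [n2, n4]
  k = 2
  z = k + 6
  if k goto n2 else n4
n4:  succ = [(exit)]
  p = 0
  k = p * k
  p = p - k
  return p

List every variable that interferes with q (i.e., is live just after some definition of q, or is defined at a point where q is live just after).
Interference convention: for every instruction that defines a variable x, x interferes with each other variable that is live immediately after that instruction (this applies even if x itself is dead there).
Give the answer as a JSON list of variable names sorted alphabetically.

Answer: ["f", "k"]

Working:
def/use:
  n0: {f,k,q} / ∅
  n1: {z} / ∅
  n2: {f,q} / ∅
  n3: {k,z} / ∅
  n4: {k,p} / {k}

Liveness:
  live n0: ∅→{k}
  live n1: ∅→∅
  live n2: ∅→∅
  live n3: ∅→{k}
  live n4: {k}→∅

Conflict graph:
  f: {k,q}
  k: {f,p,q,z}
  p: {k}
  q: {f,k}
  z: {k}

N(q) = ["f", "k"]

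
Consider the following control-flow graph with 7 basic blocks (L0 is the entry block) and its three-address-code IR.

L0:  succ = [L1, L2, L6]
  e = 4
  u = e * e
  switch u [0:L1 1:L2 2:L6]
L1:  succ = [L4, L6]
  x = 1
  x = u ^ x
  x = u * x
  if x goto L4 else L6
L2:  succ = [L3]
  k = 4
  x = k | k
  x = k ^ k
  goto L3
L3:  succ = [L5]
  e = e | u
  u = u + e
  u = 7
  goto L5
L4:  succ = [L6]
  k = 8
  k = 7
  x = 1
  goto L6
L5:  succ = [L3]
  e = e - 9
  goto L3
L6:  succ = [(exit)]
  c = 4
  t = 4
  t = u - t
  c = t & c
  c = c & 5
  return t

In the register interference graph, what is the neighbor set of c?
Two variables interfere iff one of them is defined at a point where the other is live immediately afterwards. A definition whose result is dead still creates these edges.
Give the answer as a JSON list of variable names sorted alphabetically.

Block summaries:
  L0: def={e,u} ue=∅
  L1: def={x} ue={u}
  L2: def={k,x} ue=∅
  L3: def={e,u} ue={e,u}
  L4: def={k,x} ue=∅
  L5: def={e} ue={e}
  L6: def={c,t} ue={u}

Live sets:
  L0: in=∅ out={e,u}
  L1: in={u} out={u}
  L2: in={e,u} out={e,u}
  L3: in={e,u} out={e,u}
  L4: in={u} out={u}
  L5: in={e,u} out={e,u}
  L6: in={u} out=∅

Conflict graph:
  c — {t,u}
  e — {k,u,x}
  k — {e,u,x}
  t — {c,u}
  u — {c,e,k,t,x}
  x — {e,k,u}

N(c) = ["t", "u"]

Answer: ["t", "u"]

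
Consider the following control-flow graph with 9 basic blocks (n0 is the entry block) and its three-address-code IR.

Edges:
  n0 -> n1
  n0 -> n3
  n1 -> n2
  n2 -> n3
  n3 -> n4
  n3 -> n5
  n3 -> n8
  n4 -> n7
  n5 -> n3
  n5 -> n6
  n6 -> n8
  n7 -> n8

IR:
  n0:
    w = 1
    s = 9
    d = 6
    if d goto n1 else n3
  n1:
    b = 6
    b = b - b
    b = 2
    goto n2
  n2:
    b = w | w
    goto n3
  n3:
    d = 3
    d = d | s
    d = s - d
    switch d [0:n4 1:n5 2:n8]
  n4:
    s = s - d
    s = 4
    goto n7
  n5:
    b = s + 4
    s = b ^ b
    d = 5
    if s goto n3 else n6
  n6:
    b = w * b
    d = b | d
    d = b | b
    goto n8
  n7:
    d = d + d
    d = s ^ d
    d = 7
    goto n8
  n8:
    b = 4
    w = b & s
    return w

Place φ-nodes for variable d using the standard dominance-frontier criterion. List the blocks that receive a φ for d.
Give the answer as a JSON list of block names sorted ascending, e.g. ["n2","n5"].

idom tree: n1←n0 n2←n1 n3←n0 n4←n3 n5←n3 n6←n5 n7←n4 n8←n3
Dom at joins:
  n3: preds {n0,n2,n5}: {n0} ∩ {n0,n1,n2} ∩ {n0,n3,n5} = {n0}; idom=n0
  n8: preds {n3,n6,n7}: {n0,n3} ∩ {n0,n3,n5,n6} ∩ {n0,n3,n4,n7} = {n0,n3}; idom=n3

DF derivation:
  n3←n0: walk · to n0
  n3←n2: walk n2→n1 to n0
  n3←n5: walk n5→n3 to n0
  n8←n3: walk · to n3
  n8←n6: walk n6→n5 to n3
  n8←n7: walk n7→n4 to n3
  DF(n0)=∅
  DF(n1)={n3}
  DF(n2)={n3}
  DF(n3)={n3}
  DF(n4)={n8}
  DF(n5)={n3,n8}
  DF(n6)={n8}
  DF(n7)={n8}
  DF(n8)=∅

φ for d: defs {n0,n3,n5,n6,n7}
  DF⁺ = {n3,n8}

Answer: ["n3", "n8"]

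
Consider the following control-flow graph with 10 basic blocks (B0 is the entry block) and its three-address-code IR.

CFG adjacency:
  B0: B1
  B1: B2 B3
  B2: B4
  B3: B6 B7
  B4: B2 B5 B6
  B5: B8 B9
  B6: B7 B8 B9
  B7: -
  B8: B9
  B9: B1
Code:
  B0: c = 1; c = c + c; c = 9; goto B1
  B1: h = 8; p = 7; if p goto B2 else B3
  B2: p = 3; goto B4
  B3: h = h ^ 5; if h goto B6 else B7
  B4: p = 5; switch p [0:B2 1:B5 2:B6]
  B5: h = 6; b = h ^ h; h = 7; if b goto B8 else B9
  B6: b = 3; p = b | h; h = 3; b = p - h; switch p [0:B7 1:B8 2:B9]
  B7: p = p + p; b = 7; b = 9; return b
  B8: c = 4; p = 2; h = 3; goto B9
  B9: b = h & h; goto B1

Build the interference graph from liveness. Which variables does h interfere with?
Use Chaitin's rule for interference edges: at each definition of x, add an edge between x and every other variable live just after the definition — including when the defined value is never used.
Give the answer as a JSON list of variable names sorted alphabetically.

Block summaries:
  B0 def {c} use ∅
  B1 def {h,p} use ∅
  B2 def {p} use ∅
  B3 def {h} use {h}
  B4 def {p} use ∅
  B5 def {b,h} use ∅
  B6 def {b,h,p} use {h}
  B7 def {b,p} use {p}
  B8 def {c,h,p} use ∅
  B9 def {b} use {h}

Liveness:
  live B0: ∅→∅
  live B1: ∅→{h,p}
  live B2: {h}→{h}
  live B3: {h,p}→{h,p}
  live B4: {h}→{h}
  live B5: ∅→{h}
  live B6: {h}→{h,p}
  live B7: {p}→∅
  live B8: ∅→{h}
  live B9: {h}→∅

Interfere edges:
  b: {h,p}
  c: ∅
  h: {b,p}
  p: {b,h}

N(h) = ["b", "p"]

Answer: ["b", "p"]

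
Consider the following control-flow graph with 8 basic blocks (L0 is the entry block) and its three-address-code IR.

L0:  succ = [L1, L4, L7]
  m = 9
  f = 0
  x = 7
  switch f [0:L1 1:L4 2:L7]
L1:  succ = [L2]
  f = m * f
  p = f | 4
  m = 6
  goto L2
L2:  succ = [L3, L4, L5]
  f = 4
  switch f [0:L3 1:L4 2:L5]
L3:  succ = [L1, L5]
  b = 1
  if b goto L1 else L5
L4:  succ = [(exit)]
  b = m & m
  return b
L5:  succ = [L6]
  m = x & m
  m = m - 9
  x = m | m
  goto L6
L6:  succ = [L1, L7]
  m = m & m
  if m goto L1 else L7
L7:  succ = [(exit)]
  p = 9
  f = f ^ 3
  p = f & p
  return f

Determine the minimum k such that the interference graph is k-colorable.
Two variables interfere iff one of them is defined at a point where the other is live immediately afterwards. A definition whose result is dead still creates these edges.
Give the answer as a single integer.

def/use:
  L0: def={f,m,x} ue=∅
  L1: def={f,m,p} ue={f,m}
  L2: def={f} ue=∅
  L3: def={b} ue=∅
  L4: def={b} ue={m}
  L5: def={m,x} ue={m,x}
  L6: def={m} ue={m}
  L7: def={f,p} ue={f}

Liveness:
  live L0: ∅→{f,m,x}
  live L1: {f,m,x}→{m,x}
  live L2: {m,x}→{f,m,x}
  live L3: {f,m,x}→{f,m,x}
  live L4: {m}→∅
  live L5: {f,m,x}→{f,m,x}
  live L6: {f,m,x}→{f,m,x}
  live L7: {f}→∅

Conflict graph:
  b: {f,m,x}
  f: {b,m,p,x}
  m: {b,f,x}
  p: {f,x}
  x: {b,f,m,p}

Chromatic number:
  lower bound: {b,f,m,x} mutually conflict ⇒ χ ≥ 4
  4-colouring: R0={f}  R1={x}  R2={b,p}  R3={m}
  χ = 4

Answer: 4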